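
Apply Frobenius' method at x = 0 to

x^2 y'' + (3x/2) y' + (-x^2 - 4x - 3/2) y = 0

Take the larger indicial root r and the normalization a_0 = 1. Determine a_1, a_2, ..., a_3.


Write in Frobenius form y'' + (p(x)/x) y' + (q(x)/x^2) y = 0:
  p(x) = 3/2,  q(x) = -x^2 - 4x - 3/2.
Indicial equation: r(r-1) + (3/2) r + (-3/2) = 0 -> roots r_1 = 1, r_2 = -3/2.
Take r = r_1 = 1. Let y(x) = x^r sum_{n>=0} a_n x^n with a_0 = 1.
Substitute y = x^r sum a_n x^n and match x^{r+n}. The recurrence is
  D(n) a_n - 4 a_{n-1} - 1 a_{n-2} = 0,  where D(n) = (r+n)(r+n-1) + (3/2)(r+n) + (-3/2).
  a_n = [4 a_{n-1} + 1 a_{n-2}] / D(n).
Since the indicial polynomial factors as (r - r_1)(r - r_2), D(n) = (r_1 + n - r_1)(r_1 + n - r_2) = n(n + 5/2).
Evaluating step by step (a_0 = 1):
  n = 1: D(1) = 1(1 + 5/2) = 7/2; numerator = 4(1) = 4; a_1 = (4)/(7/2) = 8/7
  n = 2: D(2) = 2(2 + 5/2) = 9; numerator = 4(8/7) + 1(1) = 39/7; a_2 = (39/7)/(9) = 13/21
  n = 3: D(3) = 3(3 + 5/2) = 33/2; numerator = 4(13/21) + 1(8/7) = 76/21; a_3 = (76/21)/(33/2) = 152/693

r = 1; a_0 = 1; a_1 = 8/7; a_2 = 13/21; a_3 = 152/693


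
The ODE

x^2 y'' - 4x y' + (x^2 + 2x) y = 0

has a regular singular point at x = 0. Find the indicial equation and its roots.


Divide by x^2 to reach normal form y'' + P_1(x) y' + P_2(x) y = 0 with P_1(x) = -4/x and P_2(x) = 1 + 2/x.
x = 0 is a singular point because the y'-coefficient -4/x has a pole at x = 0 and the y-coefficient 1 + 2/x has a pole at x = 0.
It is a regular singular point because x P_1(x) = p(x) = -4 and x^2 P_2(x) = q(x) = x^2 + 2x are polynomials, hence analytic at x = 0.
p(0) = -4,  q(0) = 0.
Indicial equation: r(r-1) + p(0) r + q(0) = 0, i.e. r^2 + (p(0) - 1) r + q(0) = 0, i.e. r^2 - 5 r = 0.
Discriminant: (-5)^2 - 4(0) = 25, so r = (5 ± 5)/2.
Solving: r_1 = 5, r_2 = 0.

indicial: r^2 - 5 r = 0; roots r_1 = 5, r_2 = 0


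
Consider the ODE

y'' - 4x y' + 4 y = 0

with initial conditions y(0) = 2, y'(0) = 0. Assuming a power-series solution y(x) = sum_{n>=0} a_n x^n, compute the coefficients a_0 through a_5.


Ansatz: y(x) = sum_{n>=0} a_n x^n, so y'(x) = sum_{n>=1} n a_n x^(n-1) and y''(x) = sum_{n>=2} n(n-1) a_n x^(n-2).
Substitute into P(x) y'' + Q(x) y' + R(x) y = 0 with P(x) = 1, Q(x) = -4x, R(x) = 4, and match powers of x.
Initial conditions: a_0 = 2, a_1 = 0.
Setting the coefficient of each power of x to zero and solving order by order (substituting the coefficients already found):
  x^0: 2 a_2 + 4 a_0 = 0  ->  2 a_2 = -4 a_0 = -8  ->  a_2 = -4
  x^1: 6 a_3 = 0  ->  a_3 = 0
  x^2: 12 a_4 - 4 a_2 = 0  ->  12 a_4 = 4 a_2 = -16  ->  a_4 = -4/3
  x^3: 20 a_5 - 8 a_3 = 0  ->  20 a_5 = 8 a_3 = 0  ->  a_5 = 0
Truncated series: y(x) = 2 - 4 x^2 - (4/3) x^4 + O(x^6).

a_0 = 2; a_1 = 0; a_2 = -4; a_3 = 0; a_4 = -4/3; a_5 = 0


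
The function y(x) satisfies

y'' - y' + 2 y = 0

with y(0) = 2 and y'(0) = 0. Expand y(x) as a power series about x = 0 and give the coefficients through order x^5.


Ansatz: y(x) = sum_{n>=0} a_n x^n, so y'(x) = sum_{n>=1} n a_n x^(n-1) and y''(x) = sum_{n>=2} n(n-1) a_n x^(n-2).
Substitute into P(x) y'' + Q(x) y' + R(x) y = 0 with P(x) = 1, Q(x) = -1, R(x) = 2, and match powers of x.
Initial conditions: a_0 = 2, a_1 = 0.
Setting the coefficient of each power of x to zero and solving order by order (substituting the coefficients already found):
  x^0: 2 a_2 - a_1 + 2 a_0 = 0  ->  2 a_2 = a_1 - 2 a_0 = -4  ->  a_2 = -2
  x^1: 6 a_3 - 2 a_2 + 2 a_1 = 0  ->  6 a_3 = 2 a_2 - 2 a_1 = -4  ->  a_3 = -2/3
  x^2: 12 a_4 - 3 a_3 + 2 a_2 = 0  ->  12 a_4 = 3 a_3 - 2 a_2 = 2  ->  a_4 = 1/6
  x^3: 20 a_5 - 4 a_4 + 2 a_3 = 0  ->  20 a_5 = 4 a_4 - 2 a_3 = 2  ->  a_5 = 1/10
Truncated series: y(x) = 2 - 2 x^2 - (2/3) x^3 + (1/6) x^4 + (1/10) x^5 + O(x^6).

a_0 = 2; a_1 = 0; a_2 = -2; a_3 = -2/3; a_4 = 1/6; a_5 = 1/10


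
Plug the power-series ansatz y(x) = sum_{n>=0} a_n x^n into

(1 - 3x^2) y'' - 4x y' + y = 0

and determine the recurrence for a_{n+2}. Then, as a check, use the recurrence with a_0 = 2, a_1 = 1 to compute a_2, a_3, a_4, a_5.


Substitute y = sum_n a_n x^n.
(1 - 3 x^2) y'' contributes (n+2)(n+1) a_{n+2} - 3 n(n-1) a_n at x^n.
-4 x y'(x) contributes -4 n a_n at x^n.
y(x) contributes 1 a_n at x^n.
Matching x^n: (n+2)(n+1) a_{n+2} + (-3 n(n-1) - 4 n + 1) a_n = 0.
Thus a_{n+2} = (3 n(n-1) + 4 n - 1) / ((n+1)(n+2)) * a_n.

Check with a_0 = 2, a_1 = 1 (apply the recurrence for n = 0, 1, 2, 3): a_0 = 2, a_1 = 1, a_2 = -1, a_3 = 1/2, a_4 = -13/12, a_5 = 29/40.

a_(n+2) = (3 n(n-1) + 4 n - 1) / ((n+1)(n+2)) * a_n; check: a_0 = 2, a_1 = 1, a_2 = -1, a_3 = 1/2, a_4 = -13/12, a_5 = 29/40


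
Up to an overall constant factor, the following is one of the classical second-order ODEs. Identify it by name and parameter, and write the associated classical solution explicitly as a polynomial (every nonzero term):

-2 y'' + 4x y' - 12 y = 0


All three coefficients share the factor -2; dividing through by -2 gives  y'' - 2x y' + 6 y = 0.
This matches the Hermite equation y'' - 2x y' + 2n y = 0 with 2n = 6, so n = 3; the polynomial solution is H_3(x).
With y = sum_k a_k x^k, matching x^k gives (k+2)(k+1) a_{k+2} = 2(k - n) a_k = 2(k - 3) a_k. The right side vanishes at k = 3, so the series with the parity of 3 terminates at degree 3.
Standard normalization: leading coefficient of H_n is 2^n, so a_3 = 2^3 = 8. Work downward with a_k = (k+1)(k+2) a_{k+2} / (2(k - n)):
  a_1 = (2)(3)(8) / (2(1 - 3)) = 48/(-4) = -12
Hence H_3(x) = 8 x^3 - 12 x.

H_3(x); series = 8 x^3 - 12 x


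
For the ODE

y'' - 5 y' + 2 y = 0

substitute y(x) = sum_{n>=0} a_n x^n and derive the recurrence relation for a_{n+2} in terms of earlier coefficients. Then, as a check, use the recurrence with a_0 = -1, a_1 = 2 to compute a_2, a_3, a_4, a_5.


Substitute y = sum_n a_n x^n.
y''(x) has coefficient (n+2)(n+1) a_{n+2} at x^n;
-5 y'(x) has coefficient -5 (n+1) a_{n+1} at x^n;
2 y(x) has coefficient 2 a_n at x^n.
Matching x^n: (n+2)(n+1) a_{n+2} - 5 (n+1) a_{n+1} + 2 a_n = 0.
Thus a_{n+2} = [5 (n+1) a_{n+1} - 2 a_n] / ((n+1)(n+2)).

Check with a_0 = -1, a_1 = 2 (apply the recurrence for n = 0, 1, 2, 3): a_0 = -1, a_1 = 2, a_2 = 6, a_3 = 28/3, a_4 = 32/3, a_5 = 146/15.

a_(n+2) = [5 (n+1) a_(n+1) - 2 a_n] / ((n+1)(n+2)); check: a_0 = -1, a_1 = 2, a_2 = 6, a_3 = 28/3, a_4 = 32/3, a_5 = 146/15


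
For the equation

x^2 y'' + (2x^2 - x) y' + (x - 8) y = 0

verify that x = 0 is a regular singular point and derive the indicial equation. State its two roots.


Divide by x^2 to reach normal form y'' + P_1(x) y' + P_2(x) y = 0 with P_1(x) = 2 - 1/x and P_2(x) = 1/x - 8/x^2.
x = 0 is a singular point because the y'-coefficient 2 - 1/x has a pole at x = 0 and the y-coefficient 1/x - 8/x^2 has a pole at x = 0.
It is a regular singular point because x P_1(x) = p(x) = 2x - 1 and x^2 P_2(x) = q(x) = x - 8 are polynomials, hence analytic at x = 0.
p(0) = -1,  q(0) = -8.
Indicial equation: r(r-1) + p(0) r + q(0) = 0, i.e. r^2 + (p(0) - 1) r + q(0) = 0, i.e. r^2 - 2 r - 8 = 0.
Discriminant: (-2)^2 - 4(-8) = 36, so r = (2 ± 6)/2.
Solving: r_1 = 4, r_2 = -2.

indicial: r^2 - 2 r - 8 = 0; roots r_1 = 4, r_2 = -2


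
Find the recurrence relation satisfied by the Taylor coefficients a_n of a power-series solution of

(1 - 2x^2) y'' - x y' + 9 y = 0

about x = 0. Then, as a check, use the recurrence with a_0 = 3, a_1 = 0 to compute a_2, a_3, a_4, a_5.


Substitute y = sum_n a_n x^n.
(1 - 2 x^2) y'' contributes (n+2)(n+1) a_{n+2} - 2 n(n-1) a_n at x^n.
-x y'(x) contributes -n a_n at x^n.
9 y(x) contributes 9 a_n at x^n.
Matching x^n: (n+2)(n+1) a_{n+2} + (-2 n(n-1) - n + 9) a_n = 0.
Thus a_{n+2} = (2 n(n-1) + n - 9) / ((n+1)(n+2)) * a_n.

Check with a_0 = 3, a_1 = 0 (apply the recurrence for n = 0, 1, 2, 3): a_0 = 3, a_1 = 0, a_2 = -27/2, a_3 = 0, a_4 = 27/8, a_5 = 0.

a_(n+2) = (2 n(n-1) + n - 9) / ((n+1)(n+2)) * a_n; check: a_0 = 3, a_1 = 0, a_2 = -27/2, a_3 = 0, a_4 = 27/8, a_5 = 0


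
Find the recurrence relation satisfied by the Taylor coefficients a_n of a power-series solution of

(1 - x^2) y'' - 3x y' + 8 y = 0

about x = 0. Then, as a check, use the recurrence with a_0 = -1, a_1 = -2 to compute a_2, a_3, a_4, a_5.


Substitute y = sum_n a_n x^n.
(1 - 1 x^2) y'' contributes (n+2)(n+1) a_{n+2} - n(n-1) a_n at x^n.
-3 x y'(x) contributes -3 n a_n at x^n.
8 y(x) contributes 8 a_n at x^n.
Matching x^n: (n+2)(n+1) a_{n+2} + (-n(n-1) - 3 n + 8) a_n = 0.
Thus a_{n+2} = (n(n-1) + 3 n - 8) / ((n+1)(n+2)) * a_n.

Check with a_0 = -1, a_1 = -2 (apply the recurrence for n = 0, 1, 2, 3): a_0 = -1, a_1 = -2, a_2 = 4, a_3 = 5/3, a_4 = 0, a_5 = 7/12.

a_(n+2) = (n(n-1) + 3 n - 8) / ((n+1)(n+2)) * a_n; check: a_0 = -1, a_1 = -2, a_2 = 4, a_3 = 5/3, a_4 = 0, a_5 = 7/12


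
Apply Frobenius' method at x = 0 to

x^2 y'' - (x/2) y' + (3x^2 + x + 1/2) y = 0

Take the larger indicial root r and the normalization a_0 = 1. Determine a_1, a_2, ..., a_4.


Write in Frobenius form y'' + (p(x)/x) y' + (q(x)/x^2) y = 0:
  p(x) = -1/2,  q(x) = 3x^2 + x + 1/2.
Indicial equation: r(r-1) + (-1/2) r + (1/2) = 0 -> roots r_1 = 1, r_2 = 1/2.
Take r = r_1 = 1. Let y(x) = x^r sum_{n>=0} a_n x^n with a_0 = 1.
Substitute y = x^r sum a_n x^n and match x^{r+n}. The recurrence is
  D(n) a_n + 1 a_{n-1} + 3 a_{n-2} = 0,  where D(n) = (r+n)(r+n-1) + (-1/2)(r+n) + (1/2).
  a_n = [-1 a_{n-1} - 3 a_{n-2}] / D(n).
Since the indicial polynomial factors as (r - r_1)(r - r_2), D(n) = (r_1 + n - r_1)(r_1 + n - r_2) = n(n + 1/2).
Evaluating step by step (a_0 = 1):
  n = 1: D(1) = 1(1 + 1/2) = 3/2; numerator = -1(1) = -1; a_1 = (-1)/(3/2) = -2/3
  n = 2: D(2) = 2(2 + 1/2) = 5; numerator = -1(-2/3) - 3(1) = -7/3; a_2 = (-7/3)/(5) = -7/15
  n = 3: D(3) = 3(3 + 1/2) = 21/2; numerator = -1(-7/15) - 3(-2/3) = 37/15; a_3 = (37/15)/(21/2) = 74/315
  n = 4: D(4) = 4(4 + 1/2) = 18; numerator = -1(74/315) - 3(-7/15) = 367/315; a_4 = (367/315)/(18) = 367/5670

r = 1; a_0 = 1; a_1 = -2/3; a_2 = -7/15; a_3 = 74/315; a_4 = 367/5670


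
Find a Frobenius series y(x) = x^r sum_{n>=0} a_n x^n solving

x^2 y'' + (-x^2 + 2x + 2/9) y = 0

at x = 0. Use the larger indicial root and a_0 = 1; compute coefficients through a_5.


Write in Frobenius form y'' + (p(x)/x) y' + (q(x)/x^2) y = 0:
  p(x) = 0,  q(x) = -x^2 + 2x + 2/9.
Indicial equation: r(r-1) + (0) r + (2/9) = 0 -> roots r_1 = 2/3, r_2 = 1/3.
Take r = r_1 = 2/3. Let y(x) = x^r sum_{n>=0} a_n x^n with a_0 = 1.
Substitute y = x^r sum a_n x^n and match x^{r+n}. The recurrence is
  D(n) a_n + 2 a_{n-1} - 1 a_{n-2} = 0,  where D(n) = (r+n)(r+n-1) + (0)(r+n) + (2/9).
  a_n = [-2 a_{n-1} + 1 a_{n-2}] / D(n).
Since the indicial polynomial factors as (r - r_1)(r - r_2), D(n) = (r_1 + n - r_1)(r_1 + n - r_2) = n(n + 1/3).
Evaluating step by step (a_0 = 1):
  n = 1: D(1) = 1(1 + 1/3) = 4/3; numerator = -2(1) = -2; a_1 = (-2)/(4/3) = -3/2
  n = 2: D(2) = 2(2 + 1/3) = 14/3; numerator = -2(-3/2) + 1(1) = 4; a_2 = (4)/(14/3) = 6/7
  n = 3: D(3) = 3(3 + 1/3) = 10; numerator = -2(6/7) + 1(-3/2) = -45/14; a_3 = (-45/14)/(10) = -9/28
  n = 4: D(4) = 4(4 + 1/3) = 52/3; numerator = -2(-9/28) + 1(6/7) = 3/2; a_4 = (3/2)/(52/3) = 9/104
  n = 5: D(5) = 5(5 + 1/3) = 80/3; numerator = -2(9/104) + 1(-9/28) = -45/91; a_5 = (-45/91)/(80/3) = -27/1456

r = 2/3; a_0 = 1; a_1 = -3/2; a_2 = 6/7; a_3 = -9/28; a_4 = 9/104; a_5 = -27/1456


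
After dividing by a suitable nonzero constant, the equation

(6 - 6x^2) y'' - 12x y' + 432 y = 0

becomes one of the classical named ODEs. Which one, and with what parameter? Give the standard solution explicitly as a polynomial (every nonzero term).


All three coefficients share the factor 6; dividing through by 6 gives  (1 - x^2) y'' - 2x y' + 72 y = 0.
This matches the Legendre equation (1 - x^2) y'' - 2x y' + n(n+1) y = 0 (note the -2x y' term) with n(n+1) = 72, so n = 8; the polynomial solution is P_8(x).
With y = sum_k a_k x^k, matching x^k gives (k+2)(k+1) a_{k+2} = [k(k+1) - n(n+1)] a_k = (k - 8)(k + 9) a_k. The right side vanishes at k = 8, so the series with the parity of 8 terminates at degree 8.
Standard normalization (P_n(1) = 1): leading coefficient (2n)!/(2^n (n!)^2) = 20922789888000/(256*1625702400) = 6435/128, so a_8 = 6435/128. Work downward with a_k = (k+1)(k+2) a_{k+2} / ((k - 8)(k + 9)):
  a_6 = (7)(8)(6435/128) / ((6 - 8)(6 + 9)) = (45045/16)/(-30) = -3003/32
  a_4 = (5)(6)(-3003/32) / ((4 - 8)(4 + 9)) = (-45045/16)/(-52) = 3465/64
  a_2 = (3)(4)(3465/64) / ((2 - 8)(2 + 9)) = (10395/16)/(-66) = -315/32
  a_0 = (1)(2)(-315/32) / ((0 - 8)(0 + 9)) = (-315/16)/(-72) = 35/128
Hence P_8(x) = 6435 x^8/128 - 3003 x^6/32 + 3465 x^4/64 - 315 x^2/32 + 35/128.

P_8(x); series = 6435 x^8/128 - 3003 x^6/32 + 3465 x^4/64 - 315 x^2/32 + 35/128


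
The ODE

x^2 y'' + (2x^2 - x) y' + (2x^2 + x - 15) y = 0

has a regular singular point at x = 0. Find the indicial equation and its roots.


Divide by x^2 to reach normal form y'' + P_1(x) y' + P_2(x) y = 0 with P_1(x) = 2 - 1/x and P_2(x) = 2 + 1/x - 15/x^2.
x = 0 is a singular point because the y'-coefficient 2 - 1/x has a pole at x = 0 and the y-coefficient 2 + 1/x - 15/x^2 has a pole at x = 0.
It is a regular singular point because x P_1(x) = p(x) = 2x - 1 and x^2 P_2(x) = q(x) = 2x^2 + x - 15 are polynomials, hence analytic at x = 0.
p(0) = -1,  q(0) = -15.
Indicial equation: r(r-1) + p(0) r + q(0) = 0, i.e. r^2 + (p(0) - 1) r + q(0) = 0, i.e. r^2 - 2 r - 15 = 0.
Discriminant: (-2)^2 - 4(-15) = 64, so r = (2 ± 8)/2.
Solving: r_1 = 5, r_2 = -3.

indicial: r^2 - 2 r - 15 = 0; roots r_1 = 5, r_2 = -3


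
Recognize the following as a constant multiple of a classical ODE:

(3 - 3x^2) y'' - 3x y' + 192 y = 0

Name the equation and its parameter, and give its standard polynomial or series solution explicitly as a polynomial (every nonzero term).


All three coefficients share the factor 3; dividing through by 3 gives  (1 - x^2) y'' - x y' + 64 y = 0.
This matches the Chebyshev equation (1 - x^2) y'' - x y' + n^2 y = 0 (note the -x y' term, not -2x y') with n^2 = 64, so n = 8; the polynomial solution is T_8(x).
With y = sum_k a_k x^k, matching x^k gives (k+2)(k+1) a_{k+2} = (k^2 - n^2) a_k = (k - 8)(k + 8) a_k. The right side vanishes at k = 8, so the series with the parity of 8 terminates at degree 8.
Standard normalization: leading coefficient of T_n is 2^(n-1), so a_8 = 2^7 = 128. Work downward with a_k = (k+1)(k+2) a_{k+2} / ((k - 8)(k + 8)):
  a_6 = (7)(8)(128) / ((6 - 8)(6 + 8)) = 7168/(-28) = -256
  a_4 = (5)(6)(-256) / ((4 - 8)(4 + 8)) = -7680/(-48) = 160
  a_2 = (3)(4)(160) / ((2 - 8)(2 + 8)) = 1920/(-60) = -32
  a_0 = (1)(2)(-32) / ((0 - 8)(0 + 8)) = -64/(-64) = 1
Hence T_8(x) = 128 x^8 - 256 x^6 + 160 x^4 - 32 x^2 + 1.

T_8(x); series = 128 x^8 - 256 x^6 + 160 x^4 - 32 x^2 + 1


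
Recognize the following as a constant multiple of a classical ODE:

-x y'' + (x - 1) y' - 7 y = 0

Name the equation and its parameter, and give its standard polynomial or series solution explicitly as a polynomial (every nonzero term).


All three coefficients share the factor -1; dividing through by -1 gives  x y'' + (1 - x) y' + 7 y = 0.
This matches the Laguerre equation x y'' + (1 - x) y' + n y = 0 with n = 7; the polynomial solution is L_7(x).
With y = sum_k a_k x^k, matching x^k gives (k+1)k a_{k+1} + (k+1) a_{k+1} - k a_k + n a_k = 0, i.e. (k+1)^2 a_{k+1} = (k - n) a_k = (k - 7) a_k. The right side vanishes at k = 7, so the series terminates at degree 7.
Standard normalization L_n(0) = 1 gives a_0 = 1. Work upward with a_{k+1} = (k - 7) a_k / (k+1)^2:
  a_1 = (0 - 7)(1) / 1^2 = -7/1 = -7
  a_2 = (1 - 7)(-7) / 2^2 = 42/4 = 21/2
  a_3 = (2 - 7)(21/2) / 3^2 = (-105/2)/9 = -35/6
  a_4 = (3 - 7)(-35/6) / 4^2 = (70/3)/16 = 35/24
  a_5 = (4 - 7)(35/24) / 5^2 = (-35/8)/25 = -7/40
  a_6 = (5 - 7)(-7/40) / 6^2 = (7/20)/36 = 7/720
  a_7 = (6 - 7)(7/720) / 7^2 = (-7/720)/49 = -1/5040
Hence L_7(x) = -x^7/5040 + 7 x^6/720 - 7 x^5/40 + 35 x^4/24 - 35 x^3/6 + 21 x^2/2 - 7 x + 1.

L_7(x); series = -x^7/5040 + 7 x^6/720 - 7 x^5/40 + 35 x^4/24 - 35 x^3/6 + 21 x^2/2 - 7 x + 1


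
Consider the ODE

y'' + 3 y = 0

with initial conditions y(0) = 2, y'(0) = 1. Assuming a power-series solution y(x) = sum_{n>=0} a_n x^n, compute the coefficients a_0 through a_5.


Ansatz: y(x) = sum_{n>=0} a_n x^n, so y'(x) = sum_{n>=1} n a_n x^(n-1) and y''(x) = sum_{n>=2} n(n-1) a_n x^(n-2).
Substitute into P(x) y'' + Q(x) y' + R(x) y = 0 with P(x) = 1, Q(x) = 0, R(x) = 3, and match powers of x.
Initial conditions: a_0 = 2, a_1 = 1.
Setting the coefficient of each power of x to zero and solving order by order (substituting the coefficients already found):
  x^0: 2 a_2 + 3 a_0 = 0  ->  2 a_2 = -3 a_0 = -6  ->  a_2 = -3
  x^1: 6 a_3 + 3 a_1 = 0  ->  6 a_3 = -3 a_1 = -3  ->  a_3 = -1/2
  x^2: 12 a_4 + 3 a_2 = 0  ->  12 a_4 = -3 a_2 = 9  ->  a_4 = 3/4
  x^3: 20 a_5 + 3 a_3 = 0  ->  20 a_5 = -3 a_3 = 3/2  ->  a_5 = 3/40
Truncated series: y(x) = 2 + x - 3 x^2 - (1/2) x^3 + (3/4) x^4 + (3/40) x^5 + O(x^6).

a_0 = 2; a_1 = 1; a_2 = -3; a_3 = -1/2; a_4 = 3/4; a_5 = 3/40


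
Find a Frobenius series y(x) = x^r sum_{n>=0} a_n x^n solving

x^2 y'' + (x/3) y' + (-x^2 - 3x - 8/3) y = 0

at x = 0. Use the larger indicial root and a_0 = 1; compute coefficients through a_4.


Write in Frobenius form y'' + (p(x)/x) y' + (q(x)/x^2) y = 0:
  p(x) = 1/3,  q(x) = -x^2 - 3x - 8/3.
Indicial equation: r(r-1) + (1/3) r + (-8/3) = 0 -> roots r_1 = 2, r_2 = -4/3.
Take r = r_1 = 2. Let y(x) = x^r sum_{n>=0} a_n x^n with a_0 = 1.
Substitute y = x^r sum a_n x^n and match x^{r+n}. The recurrence is
  D(n) a_n - 3 a_{n-1} - 1 a_{n-2} = 0,  where D(n) = (r+n)(r+n-1) + (1/3)(r+n) + (-8/3).
  a_n = [3 a_{n-1} + 1 a_{n-2}] / D(n).
Since the indicial polynomial factors as (r - r_1)(r - r_2), D(n) = (r_1 + n - r_1)(r_1 + n - r_2) = n(n + 10/3).
Evaluating step by step (a_0 = 1):
  n = 1: D(1) = 1(1 + 10/3) = 13/3; numerator = 3(1) = 3; a_1 = (3)/(13/3) = 9/13
  n = 2: D(2) = 2(2 + 10/3) = 32/3; numerator = 3(9/13) + 1(1) = 40/13; a_2 = (40/13)/(32/3) = 15/52
  n = 3: D(3) = 3(3 + 10/3) = 19; numerator = 3(15/52) + 1(9/13) = 81/52; a_3 = (81/52)/(19) = 81/988
  n = 4: D(4) = 4(4 + 10/3) = 88/3; numerator = 3(81/988) + 1(15/52) = 132/247; a_4 = (132/247)/(88/3) = 9/494

r = 2; a_0 = 1; a_1 = 9/13; a_2 = 15/52; a_3 = 81/988; a_4 = 9/494


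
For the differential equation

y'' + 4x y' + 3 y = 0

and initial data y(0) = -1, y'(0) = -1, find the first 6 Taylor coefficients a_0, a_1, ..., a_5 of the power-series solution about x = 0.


Ansatz: y(x) = sum_{n>=0} a_n x^n, so y'(x) = sum_{n>=1} n a_n x^(n-1) and y''(x) = sum_{n>=2} n(n-1) a_n x^(n-2).
Substitute into P(x) y'' + Q(x) y' + R(x) y = 0 with P(x) = 1, Q(x) = 4x, R(x) = 3, and match powers of x.
Initial conditions: a_0 = -1, a_1 = -1.
Setting the coefficient of each power of x to zero and solving order by order (substituting the coefficients already found):
  x^0: 2 a_2 + 3 a_0 = 0  ->  2 a_2 = -3 a_0 = 3  ->  a_2 = 3/2
  x^1: 6 a_3 + 7 a_1 = 0  ->  6 a_3 = -7 a_1 = 7  ->  a_3 = 7/6
  x^2: 12 a_4 + 11 a_2 = 0  ->  12 a_4 = -11 a_2 = -33/2  ->  a_4 = -11/8
  x^3: 20 a_5 + 15 a_3 = 0  ->  20 a_5 = -15 a_3 = -35/2  ->  a_5 = -7/8
Truncated series: y(x) = -1 - x + (3/2) x^2 + (7/6) x^3 - (11/8) x^4 - (7/8) x^5 + O(x^6).

a_0 = -1; a_1 = -1; a_2 = 3/2; a_3 = 7/6; a_4 = -11/8; a_5 = -7/8


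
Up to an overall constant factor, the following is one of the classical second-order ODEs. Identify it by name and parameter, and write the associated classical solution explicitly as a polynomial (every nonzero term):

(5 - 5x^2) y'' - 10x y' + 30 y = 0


All three coefficients share the factor 5; dividing through by 5 gives  (1 - x^2) y'' - 2x y' + 6 y = 0.
This matches the Legendre equation (1 - x^2) y'' - 2x y' + n(n+1) y = 0 (note the -2x y' term) with n(n+1) = 6, so n = 2; the polynomial solution is P_2(x).
With y = sum_k a_k x^k, matching x^k gives (k+2)(k+1) a_{k+2} = [k(k+1) - n(n+1)] a_k = (k - 2)(k + 3) a_k. The right side vanishes at k = 2, so the series with the parity of 2 terminates at degree 2.
Standard normalization (P_n(1) = 1): leading coefficient (2n)!/(2^n (n!)^2) = 24/(4*4) = 3/2, so a_2 = 3/2. Work downward with a_k = (k+1)(k+2) a_{k+2} / ((k - 2)(k + 3)):
  a_0 = (1)(2)(3/2) / ((0 - 2)(0 + 3)) = 3/(-6) = -1/2
Hence P_2(x) = 3 x^2/2 - 1/2.

P_2(x); series = 3 x^2/2 - 1/2


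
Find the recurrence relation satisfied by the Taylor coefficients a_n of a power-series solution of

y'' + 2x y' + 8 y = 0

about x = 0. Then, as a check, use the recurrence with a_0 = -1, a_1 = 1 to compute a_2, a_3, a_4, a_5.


Substitute y = sum_n a_n x^n.
y''(x) has coefficient (n+2)(n+1) a_{n+2} at x^n;
2 x y'(x) has coefficient 2 n a_n at x^n (shift);
8 y(x) has coefficient 8 a_n at x^n.
Matching x^n: (n+2)(n+1) a_{n+2} + (2n + 8) a_n = 0.
Thus a_{n+2} = (-2n - 8) / ((n+1)(n+2)) * a_n.

Check with a_0 = -1, a_1 = 1 (apply the recurrence for n = 0, 1, 2, 3): a_0 = -1, a_1 = 1, a_2 = 4, a_3 = -5/3, a_4 = -4, a_5 = 7/6.

a_(n+2) = (-2n - 8) / ((n+1)(n+2)) * a_n; check: a_0 = -1, a_1 = 1, a_2 = 4, a_3 = -5/3, a_4 = -4, a_5 = 7/6


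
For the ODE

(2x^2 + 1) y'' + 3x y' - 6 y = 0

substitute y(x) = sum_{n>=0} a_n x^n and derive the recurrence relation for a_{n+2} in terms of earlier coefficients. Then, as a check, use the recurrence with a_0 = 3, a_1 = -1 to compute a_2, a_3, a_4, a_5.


Substitute y = sum_n a_n x^n.
(1 + 2 x^2) y'' contributes (n+2)(n+1) a_{n+2} + 2 n(n-1) a_n at x^n.
3 x y'(x) contributes 3 n a_n at x^n.
-6 y(x) contributes -6 a_n at x^n.
Matching x^n: (n+2)(n+1) a_{n+2} + (2 n(n-1) + 3 n - 6) a_n = 0.
Thus a_{n+2} = (-2 n(n-1) - 3 n + 6) / ((n+1)(n+2)) * a_n.

Check with a_0 = 3, a_1 = -1 (apply the recurrence for n = 0, 1, 2, 3): a_0 = 3, a_1 = -1, a_2 = 9, a_3 = -1/2, a_4 = -3, a_5 = 3/8.

a_(n+2) = (-2 n(n-1) - 3 n + 6) / ((n+1)(n+2)) * a_n; check: a_0 = 3, a_1 = -1, a_2 = 9, a_3 = -1/2, a_4 = -3, a_5 = 3/8


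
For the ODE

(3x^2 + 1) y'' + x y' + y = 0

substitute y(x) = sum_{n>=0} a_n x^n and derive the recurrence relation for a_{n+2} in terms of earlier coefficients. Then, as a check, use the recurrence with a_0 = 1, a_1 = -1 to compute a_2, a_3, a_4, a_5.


Substitute y = sum_n a_n x^n.
(1 + 3 x^2) y'' contributes (n+2)(n+1) a_{n+2} + 3 n(n-1) a_n at x^n.
x y'(x) contributes n a_n at x^n.
y(x) contributes 1 a_n at x^n.
Matching x^n: (n+2)(n+1) a_{n+2} + (3 n(n-1) + n + 1) a_n = 0.
Thus a_{n+2} = (-3 n(n-1) - n - 1) / ((n+1)(n+2)) * a_n.

Check with a_0 = 1, a_1 = -1 (apply the recurrence for n = 0, 1, 2, 3): a_0 = 1, a_1 = -1, a_2 = -1/2, a_3 = 1/3, a_4 = 3/8, a_5 = -11/30.

a_(n+2) = (-3 n(n-1) - n - 1) / ((n+1)(n+2)) * a_n; check: a_0 = 1, a_1 = -1, a_2 = -1/2, a_3 = 1/3, a_4 = 3/8, a_5 = -11/30


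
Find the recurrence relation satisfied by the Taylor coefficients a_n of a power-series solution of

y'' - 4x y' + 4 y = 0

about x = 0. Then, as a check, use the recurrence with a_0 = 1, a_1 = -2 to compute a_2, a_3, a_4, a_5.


Substitute y = sum_n a_n x^n.
y''(x) has coefficient (n+2)(n+1) a_{n+2} at x^n;
-4 x y'(x) has coefficient -4 n a_n at x^n (shift);
4 y(x) has coefficient 4 a_n at x^n.
Matching x^n: (n+2)(n+1) a_{n+2} + (-4n + 4) a_n = 0.
Thus a_{n+2} = (4n - 4) / ((n+1)(n+2)) * a_n.

Check with a_0 = 1, a_1 = -2 (apply the recurrence for n = 0, 1, 2, 3): a_0 = 1, a_1 = -2, a_2 = -2, a_3 = 0, a_4 = -2/3, a_5 = 0.

a_(n+2) = (4n - 4) / ((n+1)(n+2)) * a_n; check: a_0 = 1, a_1 = -2, a_2 = -2, a_3 = 0, a_4 = -2/3, a_5 = 0


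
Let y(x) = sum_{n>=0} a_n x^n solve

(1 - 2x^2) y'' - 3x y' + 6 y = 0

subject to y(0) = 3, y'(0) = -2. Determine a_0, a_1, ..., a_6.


Ansatz: y(x) = sum_{n>=0} a_n x^n, so y'(x) = sum_{n>=1} n a_n x^(n-1) and y''(x) = sum_{n>=2} n(n-1) a_n x^(n-2).
Substitute into P(x) y'' + Q(x) y' + R(x) y = 0 with P(x) = 1 - 2x^2, Q(x) = -3x, R(x) = 6, and match powers of x.
Initial conditions: a_0 = 3, a_1 = -2.
Setting the coefficient of each power of x to zero and solving order by order (substituting the coefficients already found):
  x^0: 2 a_2 + 6 a_0 = 0  ->  2 a_2 = -6 a_0 = -18  ->  a_2 = -9
  x^1: 6 a_3 + 3 a_1 = 0  ->  6 a_3 = -3 a_1 = 6  ->  a_3 = 1
  x^2: 12 a_4 - 4 a_2 = 0  ->  12 a_4 = 4 a_2 = -36  ->  a_4 = -3
  x^3: 20 a_5 - 15 a_3 = 0  ->  20 a_5 = 15 a_3 = 15  ->  a_5 = 3/4
  x^4: 30 a_6 - 30 a_4 = 0  ->  30 a_6 = 30 a_4 = -90  ->  a_6 = -3
Truncated series: y(x) = 3 - 2 x - 9 x^2 + x^3 - 3 x^4 + (3/4) x^5 - 3 x^6 + O(x^7).

a_0 = 3; a_1 = -2; a_2 = -9; a_3 = 1; a_4 = -3; a_5 = 3/4; a_6 = -3


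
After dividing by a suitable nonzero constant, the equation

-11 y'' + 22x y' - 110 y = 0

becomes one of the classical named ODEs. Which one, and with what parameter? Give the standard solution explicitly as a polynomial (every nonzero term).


All three coefficients share the factor -11; dividing through by -11 gives  y'' - 2x y' + 10 y = 0.
This matches the Hermite equation y'' - 2x y' + 2n y = 0 with 2n = 10, so n = 5; the polynomial solution is H_5(x).
With y = sum_k a_k x^k, matching x^k gives (k+2)(k+1) a_{k+2} = 2(k - n) a_k = 2(k - 5) a_k. The right side vanishes at k = 5, so the series with the parity of 5 terminates at degree 5.
Standard normalization: leading coefficient of H_n is 2^n, so a_5 = 2^5 = 32. Work downward with a_k = (k+1)(k+2) a_{k+2} / (2(k - n)):
  a_3 = (4)(5)(32) / (2(3 - 5)) = 640/(-4) = -160
  a_1 = (2)(3)(-160) / (2(1 - 5)) = -960/(-8) = 120
Hence H_5(x) = 32 x^5 - 160 x^3 + 120 x.

H_5(x); series = 32 x^5 - 160 x^3 + 120 x


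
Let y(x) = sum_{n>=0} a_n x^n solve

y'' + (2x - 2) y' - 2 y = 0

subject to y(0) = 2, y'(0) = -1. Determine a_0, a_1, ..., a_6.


Ansatz: y(x) = sum_{n>=0} a_n x^n, so y'(x) = sum_{n>=1} n a_n x^(n-1) and y''(x) = sum_{n>=2} n(n-1) a_n x^(n-2).
Substitute into P(x) y'' + Q(x) y' + R(x) y = 0 with P(x) = 1, Q(x) = 2x - 2, R(x) = -2, and match powers of x.
Initial conditions: a_0 = 2, a_1 = -1.
Setting the coefficient of each power of x to zero and solving order by order (substituting the coefficients already found):
  x^0: 2 a_2 - 2 a_1 - 2 a_0 = 0  ->  2 a_2 = 2 a_1 + 2 a_0 = 2  ->  a_2 = 1
  x^1: 6 a_3 - 4 a_2 = 0  ->  6 a_3 = 4 a_2 = 4  ->  a_3 = 2/3
  x^2: 12 a_4 - 6 a_3 + 2 a_2 = 0  ->  12 a_4 = 6 a_3 - 2 a_2 = 2  ->  a_4 = 1/6
  x^3: 20 a_5 - 8 a_4 + 4 a_3 = 0  ->  20 a_5 = 8 a_4 - 4 a_3 = -4/3  ->  a_5 = -1/15
  x^4: 30 a_6 - 10 a_5 + 6 a_4 = 0  ->  30 a_6 = 10 a_5 - 6 a_4 = -5/3  ->  a_6 = -1/18
Truncated series: y(x) = 2 - x + x^2 + (2/3) x^3 + (1/6) x^4 - (1/15) x^5 - (1/18) x^6 + O(x^7).

a_0 = 2; a_1 = -1; a_2 = 1; a_3 = 2/3; a_4 = 1/6; a_5 = -1/15; a_6 = -1/18


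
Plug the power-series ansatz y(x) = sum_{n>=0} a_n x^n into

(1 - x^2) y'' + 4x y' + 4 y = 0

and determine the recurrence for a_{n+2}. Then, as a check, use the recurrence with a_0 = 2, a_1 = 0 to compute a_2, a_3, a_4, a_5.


Substitute y = sum_n a_n x^n.
(1 - 1 x^2) y'' contributes (n+2)(n+1) a_{n+2} - n(n-1) a_n at x^n.
4 x y'(x) contributes 4 n a_n at x^n.
4 y(x) contributes 4 a_n at x^n.
Matching x^n: (n+2)(n+1) a_{n+2} + (-n(n-1) + 4 n + 4) a_n = 0.
Thus a_{n+2} = (n(n-1) - 4 n - 4) / ((n+1)(n+2)) * a_n.

Check with a_0 = 2, a_1 = 0 (apply the recurrence for n = 0, 1, 2, 3): a_0 = 2, a_1 = 0, a_2 = -4, a_3 = 0, a_4 = 10/3, a_5 = 0.

a_(n+2) = (n(n-1) - 4 n - 4) / ((n+1)(n+2)) * a_n; check: a_0 = 2, a_1 = 0, a_2 = -4, a_3 = 0, a_4 = 10/3, a_5 = 0


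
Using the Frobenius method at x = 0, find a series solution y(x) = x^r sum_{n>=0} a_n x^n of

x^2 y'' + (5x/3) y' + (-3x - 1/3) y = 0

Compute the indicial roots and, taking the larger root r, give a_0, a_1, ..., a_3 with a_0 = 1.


Write in Frobenius form y'' + (p(x)/x) y' + (q(x)/x^2) y = 0:
  p(x) = 5/3,  q(x) = -3x - 1/3.
Indicial equation: r(r-1) + (5/3) r + (-1/3) = 0 -> roots r_1 = 1/3, r_2 = -1.
Take r = r_1 = 1/3. Let y(x) = x^r sum_{n>=0} a_n x^n with a_0 = 1.
Substitute y = x^r sum a_n x^n and match x^{r+n}. The recurrence is
  D(n) a_n - 3 a_{n-1} = 0,  where D(n) = (r+n)(r+n-1) + (5/3)(r+n) + (-1/3).
  a_n = 3 / D(n) * a_{n-1}.
Since the indicial polynomial factors as (r - r_1)(r - r_2), D(n) = (r_1 + n - r_1)(r_1 + n - r_2) = n(n + 4/3).
Evaluating step by step (a_0 = 1):
  n = 1: D(1) = 1(1 + 4/3) = 7/3; numerator = 3(1) = 3; a_1 = (3)/(7/3) = 9/7
  n = 2: D(2) = 2(2 + 4/3) = 20/3; numerator = 3(9/7) = 27/7; a_2 = (27/7)/(20/3) = 81/140
  n = 3: D(3) = 3(3 + 4/3) = 13; numerator = 3(81/140) = 243/140; a_3 = (243/140)/(13) = 243/1820

r = 1/3; a_0 = 1; a_1 = 9/7; a_2 = 81/140; a_3 = 243/1820


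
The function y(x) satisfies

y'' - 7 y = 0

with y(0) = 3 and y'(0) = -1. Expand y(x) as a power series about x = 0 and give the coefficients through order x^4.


Ansatz: y(x) = sum_{n>=0} a_n x^n, so y'(x) = sum_{n>=1} n a_n x^(n-1) and y''(x) = sum_{n>=2} n(n-1) a_n x^(n-2).
Substitute into P(x) y'' + Q(x) y' + R(x) y = 0 with P(x) = 1, Q(x) = 0, R(x) = -7, and match powers of x.
Initial conditions: a_0 = 3, a_1 = -1.
Setting the coefficient of each power of x to zero and solving order by order (substituting the coefficients already found):
  x^0: 2 a_2 - 7 a_0 = 0  ->  2 a_2 = 7 a_0 = 21  ->  a_2 = 21/2
  x^1: 6 a_3 - 7 a_1 = 0  ->  6 a_3 = 7 a_1 = -7  ->  a_3 = -7/6
  x^2: 12 a_4 - 7 a_2 = 0  ->  12 a_4 = 7 a_2 = 147/2  ->  a_4 = 49/8
Truncated series: y(x) = 3 - x + (21/2) x^2 - (7/6) x^3 + (49/8) x^4 + O(x^5).

a_0 = 3; a_1 = -1; a_2 = 21/2; a_3 = -7/6; a_4 = 49/8


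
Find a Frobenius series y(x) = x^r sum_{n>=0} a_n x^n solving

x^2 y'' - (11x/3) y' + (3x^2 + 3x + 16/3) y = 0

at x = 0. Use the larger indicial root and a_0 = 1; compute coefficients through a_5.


Write in Frobenius form y'' + (p(x)/x) y' + (q(x)/x^2) y = 0:
  p(x) = -11/3,  q(x) = 3x^2 + 3x + 16/3.
Indicial equation: r(r-1) + (-11/3) r + (16/3) = 0 -> roots r_1 = 8/3, r_2 = 2.
Take r = r_1 = 8/3. Let y(x) = x^r sum_{n>=0} a_n x^n with a_0 = 1.
Substitute y = x^r sum a_n x^n and match x^{r+n}. The recurrence is
  D(n) a_n + 3 a_{n-1} + 3 a_{n-2} = 0,  where D(n) = (r+n)(r+n-1) + (-11/3)(r+n) + (16/3).
  a_n = [-3 a_{n-1} - 3 a_{n-2}] / D(n).
Since the indicial polynomial factors as (r - r_1)(r - r_2), D(n) = (r_1 + n - r_1)(r_1 + n - r_2) = n(n + 2/3).
Evaluating step by step (a_0 = 1):
  n = 1: D(1) = 1(1 + 2/3) = 5/3; numerator = -3(1) = -3; a_1 = (-3)/(5/3) = -9/5
  n = 2: D(2) = 2(2 + 2/3) = 16/3; numerator = -3(-9/5) - 3(1) = 12/5; a_2 = (12/5)/(16/3) = 9/20
  n = 3: D(3) = 3(3 + 2/3) = 11; numerator = -3(9/20) - 3(-9/5) = 81/20; a_3 = (81/20)/(11) = 81/220
  n = 4: D(4) = 4(4 + 2/3) = 56/3; numerator = -3(81/220) - 3(9/20) = -27/11; a_4 = (-27/11)/(56/3) = -81/616
  n = 5: D(5) = 5(5 + 2/3) = 85/3; numerator = -3(-81/616) - 3(81/220) = -2187/3080; a_5 = (-2187/3080)/(85/3) = -6561/261800

r = 8/3; a_0 = 1; a_1 = -9/5; a_2 = 9/20; a_3 = 81/220; a_4 = -81/616; a_5 = -6561/261800


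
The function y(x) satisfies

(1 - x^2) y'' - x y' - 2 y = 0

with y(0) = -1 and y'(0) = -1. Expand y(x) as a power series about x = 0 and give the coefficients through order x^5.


Ansatz: y(x) = sum_{n>=0} a_n x^n, so y'(x) = sum_{n>=1} n a_n x^(n-1) and y''(x) = sum_{n>=2} n(n-1) a_n x^(n-2).
Substitute into P(x) y'' + Q(x) y' + R(x) y = 0 with P(x) = 1 - x^2, Q(x) = -x, R(x) = -2, and match powers of x.
Initial conditions: a_0 = -1, a_1 = -1.
Setting the coefficient of each power of x to zero and solving order by order (substituting the coefficients already found):
  x^0: 2 a_2 - 2 a_0 = 0  ->  2 a_2 = 2 a_0 = -2  ->  a_2 = -1
  x^1: 6 a_3 - 3 a_1 = 0  ->  6 a_3 = 3 a_1 = -3  ->  a_3 = -1/2
  x^2: 12 a_4 - 6 a_2 = 0  ->  12 a_4 = 6 a_2 = -6  ->  a_4 = -1/2
  x^3: 20 a_5 - 11 a_3 = 0  ->  20 a_5 = 11 a_3 = -11/2  ->  a_5 = -11/40
Truncated series: y(x) = -1 - x - x^2 - (1/2) x^3 - (1/2) x^4 - (11/40) x^5 + O(x^6).

a_0 = -1; a_1 = -1; a_2 = -1; a_3 = -1/2; a_4 = -1/2; a_5 = -11/40


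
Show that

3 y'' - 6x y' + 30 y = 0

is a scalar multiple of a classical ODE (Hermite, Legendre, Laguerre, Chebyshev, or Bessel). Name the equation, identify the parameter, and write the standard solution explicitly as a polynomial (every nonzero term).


All three coefficients share the factor 3; dividing through by 3 gives  y'' - 2x y' + 10 y = 0.
This matches the Hermite equation y'' - 2x y' + 2n y = 0 with 2n = 10, so n = 5; the polynomial solution is H_5(x).
With y = sum_k a_k x^k, matching x^k gives (k+2)(k+1) a_{k+2} = 2(k - n) a_k = 2(k - 5) a_k. The right side vanishes at k = 5, so the series with the parity of 5 terminates at degree 5.
Standard normalization: leading coefficient of H_n is 2^n, so a_5 = 2^5 = 32. Work downward with a_k = (k+1)(k+2) a_{k+2} / (2(k - n)):
  a_3 = (4)(5)(32) / (2(3 - 5)) = 640/(-4) = -160
  a_1 = (2)(3)(-160) / (2(1 - 5)) = -960/(-8) = 120
Hence H_5(x) = 32 x^5 - 160 x^3 + 120 x.

H_5(x); series = 32 x^5 - 160 x^3 + 120 x


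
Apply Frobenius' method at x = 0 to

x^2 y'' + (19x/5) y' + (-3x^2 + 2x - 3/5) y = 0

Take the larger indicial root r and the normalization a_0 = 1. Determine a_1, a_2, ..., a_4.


Write in Frobenius form y'' + (p(x)/x) y' + (q(x)/x^2) y = 0:
  p(x) = 19/5,  q(x) = -3x^2 + 2x - 3/5.
Indicial equation: r(r-1) + (19/5) r + (-3/5) = 0 -> roots r_1 = 1/5, r_2 = -3.
Take r = r_1 = 1/5. Let y(x) = x^r sum_{n>=0} a_n x^n with a_0 = 1.
Substitute y = x^r sum a_n x^n and match x^{r+n}. The recurrence is
  D(n) a_n + 2 a_{n-1} - 3 a_{n-2} = 0,  where D(n) = (r+n)(r+n-1) + (19/5)(r+n) + (-3/5).
  a_n = [-2 a_{n-1} + 3 a_{n-2}] / D(n).
Since the indicial polynomial factors as (r - r_1)(r - r_2), D(n) = (r_1 + n - r_1)(r_1 + n - r_2) = n(n + 16/5).
Evaluating step by step (a_0 = 1):
  n = 1: D(1) = 1(1 + 16/5) = 21/5; numerator = -2(1) = -2; a_1 = (-2)/(21/5) = -10/21
  n = 2: D(2) = 2(2 + 16/5) = 52/5; numerator = -2(-10/21) + 3(1) = 83/21; a_2 = (83/21)/(52/5) = 415/1092
  n = 3: D(3) = 3(3 + 16/5) = 93/5; numerator = -2(415/1092) + 3(-10/21) = -1195/546; a_3 = (-1195/546)/(93/5) = -5975/50778
  n = 4: D(4) = 4(4 + 16/5) = 144/5; numerator = -2(-5975/50778) + 3(415/1092) = 1535/1116; a_4 = (1535/1116)/(144/5) = 7675/160704

r = 1/5; a_0 = 1; a_1 = -10/21; a_2 = 415/1092; a_3 = -5975/50778; a_4 = 7675/160704


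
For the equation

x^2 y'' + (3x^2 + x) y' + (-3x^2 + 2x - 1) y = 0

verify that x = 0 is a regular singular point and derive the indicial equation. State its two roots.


Divide by x^2 to reach normal form y'' + P_1(x) y' + P_2(x) y = 0 with P_1(x) = 3 + 1/x and P_2(x) = -3 + 2/x - 1/x^2.
x = 0 is a singular point because the y'-coefficient 3 + 1/x has a pole at x = 0 and the y-coefficient -3 + 2/x - 1/x^2 has a pole at x = 0.
It is a regular singular point because x P_1(x) = p(x) = 3x + 1 and x^2 P_2(x) = q(x) = -3x^2 + 2x - 1 are polynomials, hence analytic at x = 0.
p(0) = 1,  q(0) = -1.
Indicial equation: r(r-1) + p(0) r + q(0) = 0, i.e. r^2 + (p(0) - 1) r + q(0) = 0, i.e. r^2 - 1 = 0.
Discriminant: (0)^2 - 4(-1) = 4, so r = (0 ± 2)/2.
Solving: r_1 = 1, r_2 = -1.

indicial: r^2 - 1 = 0; roots r_1 = 1, r_2 = -1


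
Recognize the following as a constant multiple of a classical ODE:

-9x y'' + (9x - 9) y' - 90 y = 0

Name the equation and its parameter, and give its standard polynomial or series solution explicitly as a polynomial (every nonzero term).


All three coefficients share the factor -9; dividing through by -9 gives  x y'' + (1 - x) y' + 10 y = 0.
This matches the Laguerre equation x y'' + (1 - x) y' + n y = 0 with n = 10; the polynomial solution is L_10(x).
With y = sum_k a_k x^k, matching x^k gives (k+1)k a_{k+1} + (k+1) a_{k+1} - k a_k + n a_k = 0, i.e. (k+1)^2 a_{k+1} = (k - n) a_k = (k - 10) a_k. The right side vanishes at k = 10, so the series terminates at degree 10.
Standard normalization L_n(0) = 1 gives a_0 = 1. Work upward with a_{k+1} = (k - 10) a_k / (k+1)^2:
  a_1 = (0 - 10)(1) / 1^2 = -10/1 = -10
  a_2 = (1 - 10)(-10) / 2^2 = 90/4 = 45/2
  a_3 = (2 - 10)(45/2) / 3^2 = -180/9 = -20
  a_4 = (3 - 10)(-20) / 4^2 = 140/16 = 35/4
  a_5 = (4 - 10)(35/4) / 5^2 = (-105/2)/25 = -21/10
  a_6 = (5 - 10)(-21/10) / 6^2 = (21/2)/36 = 7/24
  a_7 = (6 - 10)(7/24) / 7^2 = (-7/6)/49 = -1/42
  a_8 = (7 - 10)(-1/42) / 8^2 = (1/14)/64 = 1/896
  a_9 = (8 - 10)(1/896) / 9^2 = (-1/448)/81 = -1/36288
  a_10 = (9 - 10)(-1/36288) / 10^2 = (1/36288)/100 = 1/3628800
Hence L_10(x) = x^10/3628800 - x^9/36288 + x^8/896 - x^7/42 + 7 x^6/24 - 21 x^5/10 + 35 x^4/4 - 20 x^3 + 45 x^2/2 - 10 x + 1.

L_10(x); series = x^10/3628800 - x^9/36288 + x^8/896 - x^7/42 + 7 x^6/24 - 21 x^5/10 + 35 x^4/4 - 20 x^3 + 45 x^2/2 - 10 x + 1


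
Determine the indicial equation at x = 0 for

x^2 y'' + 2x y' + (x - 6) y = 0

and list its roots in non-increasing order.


Divide by x^2 to reach normal form y'' + P_1(x) y' + P_2(x) y = 0 with P_1(x) = 2/x and P_2(x) = 1/x - 6/x^2.
x = 0 is a singular point because the y'-coefficient 2/x has a pole at x = 0 and the y-coefficient 1/x - 6/x^2 has a pole at x = 0.
It is a regular singular point because x P_1(x) = p(x) = 2 and x^2 P_2(x) = q(x) = x - 6 are polynomials, hence analytic at x = 0.
p(0) = 2,  q(0) = -6.
Indicial equation: r(r-1) + p(0) r + q(0) = 0, i.e. r^2 + (p(0) - 1) r + q(0) = 0, i.e. r^2 + 1 r - 6 = 0.
Discriminant: (1)^2 - 4(-6) = 25, so r = (-1 ± 5)/2.
Solving: r_1 = 2, r_2 = -3.

indicial: r^2 + 1 r - 6 = 0; roots r_1 = 2, r_2 = -3


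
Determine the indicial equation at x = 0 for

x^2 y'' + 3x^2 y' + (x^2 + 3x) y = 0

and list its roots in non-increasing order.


Divide by x^2 to reach normal form y'' + P_1(x) y' + P_2(x) y = 0 with P_1(x) = 3 and P_2(x) = 1 + 3/x.
x = 0 is a singular point because the y-coefficient 1 + 3/x has a pole at x = 0.
It is a regular singular point because x P_1(x) = p(x) = 3x and x^2 P_2(x) = q(x) = x^2 + 3x are polynomials, hence analytic at x = 0.
p(0) = 0,  q(0) = 0.
Indicial equation: r(r-1) + p(0) r + q(0) = 0, i.e. r^2 + (p(0) - 1) r + q(0) = 0, i.e. r^2 - 1 r = 0.
Discriminant: (-1)^2 - 4(0) = 1, so r = (1 ± 1)/2.
Solving: r_1 = 1, r_2 = 0.

indicial: r^2 - 1 r = 0; roots r_1 = 1, r_2 = 0


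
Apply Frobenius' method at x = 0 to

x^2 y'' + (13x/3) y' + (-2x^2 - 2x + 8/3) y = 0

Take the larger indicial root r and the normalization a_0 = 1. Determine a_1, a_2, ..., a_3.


Write in Frobenius form y'' + (p(x)/x) y' + (q(x)/x^2) y = 0:
  p(x) = 13/3,  q(x) = -2x^2 - 2x + 8/3.
Indicial equation: r(r-1) + (13/3) r + (8/3) = 0 -> roots r_1 = -4/3, r_2 = -2.
Take r = r_1 = -4/3. Let y(x) = x^r sum_{n>=0} a_n x^n with a_0 = 1.
Substitute y = x^r sum a_n x^n and match x^{r+n}. The recurrence is
  D(n) a_n - 2 a_{n-1} - 2 a_{n-2} = 0,  where D(n) = (r+n)(r+n-1) + (13/3)(r+n) + (8/3).
  a_n = [2 a_{n-1} + 2 a_{n-2}] / D(n).
Since the indicial polynomial factors as (r - r_1)(r - r_2), D(n) = (r_1 + n - r_1)(r_1 + n - r_2) = n(n + 2/3).
Evaluating step by step (a_0 = 1):
  n = 1: D(1) = 1(1 + 2/3) = 5/3; numerator = 2(1) = 2; a_1 = (2)/(5/3) = 6/5
  n = 2: D(2) = 2(2 + 2/3) = 16/3; numerator = 2(6/5) + 2(1) = 22/5; a_2 = (22/5)/(16/3) = 33/40
  n = 3: D(3) = 3(3 + 2/3) = 11; numerator = 2(33/40) + 2(6/5) = 81/20; a_3 = (81/20)/(11) = 81/220

r = -4/3; a_0 = 1; a_1 = 6/5; a_2 = 33/40; a_3 = 81/220


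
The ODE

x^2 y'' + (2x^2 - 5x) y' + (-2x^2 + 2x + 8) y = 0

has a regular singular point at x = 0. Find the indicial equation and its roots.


Divide by x^2 to reach normal form y'' + P_1(x) y' + P_2(x) y = 0 with P_1(x) = 2 - 5/x and P_2(x) = -2 + 2/x + 8/x^2.
x = 0 is a singular point because the y'-coefficient 2 - 5/x has a pole at x = 0 and the y-coefficient -2 + 2/x + 8/x^2 has a pole at x = 0.
It is a regular singular point because x P_1(x) = p(x) = 2x - 5 and x^2 P_2(x) = q(x) = -2x^2 + 2x + 8 are polynomials, hence analytic at x = 0.
p(0) = -5,  q(0) = 8.
Indicial equation: r(r-1) + p(0) r + q(0) = 0, i.e. r^2 + (p(0) - 1) r + q(0) = 0, i.e. r^2 - 6 r + 8 = 0.
Discriminant: (-6)^2 - 4(8) = 4, so r = (6 ± 2)/2.
Solving: r_1 = 4, r_2 = 2.

indicial: r^2 - 6 r + 8 = 0; roots r_1 = 4, r_2 = 2


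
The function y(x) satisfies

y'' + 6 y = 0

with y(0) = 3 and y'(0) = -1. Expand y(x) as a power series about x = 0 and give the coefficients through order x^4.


Ansatz: y(x) = sum_{n>=0} a_n x^n, so y'(x) = sum_{n>=1} n a_n x^(n-1) and y''(x) = sum_{n>=2} n(n-1) a_n x^(n-2).
Substitute into P(x) y'' + Q(x) y' + R(x) y = 0 with P(x) = 1, Q(x) = 0, R(x) = 6, and match powers of x.
Initial conditions: a_0 = 3, a_1 = -1.
Setting the coefficient of each power of x to zero and solving order by order (substituting the coefficients already found):
  x^0: 2 a_2 + 6 a_0 = 0  ->  2 a_2 = -6 a_0 = -18  ->  a_2 = -9
  x^1: 6 a_3 + 6 a_1 = 0  ->  6 a_3 = -6 a_1 = 6  ->  a_3 = 1
  x^2: 12 a_4 + 6 a_2 = 0  ->  12 a_4 = -6 a_2 = 54  ->  a_4 = 9/2
Truncated series: y(x) = 3 - x - 9 x^2 + x^3 + (9/2) x^4 + O(x^5).

a_0 = 3; a_1 = -1; a_2 = -9; a_3 = 1; a_4 = 9/2
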